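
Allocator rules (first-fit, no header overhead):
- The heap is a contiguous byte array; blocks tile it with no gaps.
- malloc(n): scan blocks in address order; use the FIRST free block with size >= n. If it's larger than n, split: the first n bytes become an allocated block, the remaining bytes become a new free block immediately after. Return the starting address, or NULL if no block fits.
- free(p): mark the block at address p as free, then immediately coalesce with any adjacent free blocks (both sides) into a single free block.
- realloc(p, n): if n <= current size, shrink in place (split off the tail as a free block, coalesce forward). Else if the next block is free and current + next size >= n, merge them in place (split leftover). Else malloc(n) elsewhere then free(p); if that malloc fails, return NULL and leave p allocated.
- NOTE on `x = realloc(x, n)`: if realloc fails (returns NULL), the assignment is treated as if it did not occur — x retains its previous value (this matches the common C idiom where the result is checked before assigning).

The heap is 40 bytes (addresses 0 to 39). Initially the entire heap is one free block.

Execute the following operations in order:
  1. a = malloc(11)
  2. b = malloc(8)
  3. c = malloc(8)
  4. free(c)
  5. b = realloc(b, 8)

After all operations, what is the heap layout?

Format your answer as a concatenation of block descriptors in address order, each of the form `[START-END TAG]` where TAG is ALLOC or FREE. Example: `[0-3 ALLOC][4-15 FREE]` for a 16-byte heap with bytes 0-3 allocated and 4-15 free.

Answer: [0-10 ALLOC][11-18 ALLOC][19-39 FREE]

Derivation:
Op 1: a = malloc(11) -> a = 0; heap: [0-10 ALLOC][11-39 FREE]
Op 2: b = malloc(8) -> b = 11; heap: [0-10 ALLOC][11-18 ALLOC][19-39 FREE]
Op 3: c = malloc(8) -> c = 19; heap: [0-10 ALLOC][11-18 ALLOC][19-26 ALLOC][27-39 FREE]
Op 4: free(c) -> (freed c); heap: [0-10 ALLOC][11-18 ALLOC][19-39 FREE]
Op 5: b = realloc(b, 8) -> b = 11; heap: [0-10 ALLOC][11-18 ALLOC][19-39 FREE]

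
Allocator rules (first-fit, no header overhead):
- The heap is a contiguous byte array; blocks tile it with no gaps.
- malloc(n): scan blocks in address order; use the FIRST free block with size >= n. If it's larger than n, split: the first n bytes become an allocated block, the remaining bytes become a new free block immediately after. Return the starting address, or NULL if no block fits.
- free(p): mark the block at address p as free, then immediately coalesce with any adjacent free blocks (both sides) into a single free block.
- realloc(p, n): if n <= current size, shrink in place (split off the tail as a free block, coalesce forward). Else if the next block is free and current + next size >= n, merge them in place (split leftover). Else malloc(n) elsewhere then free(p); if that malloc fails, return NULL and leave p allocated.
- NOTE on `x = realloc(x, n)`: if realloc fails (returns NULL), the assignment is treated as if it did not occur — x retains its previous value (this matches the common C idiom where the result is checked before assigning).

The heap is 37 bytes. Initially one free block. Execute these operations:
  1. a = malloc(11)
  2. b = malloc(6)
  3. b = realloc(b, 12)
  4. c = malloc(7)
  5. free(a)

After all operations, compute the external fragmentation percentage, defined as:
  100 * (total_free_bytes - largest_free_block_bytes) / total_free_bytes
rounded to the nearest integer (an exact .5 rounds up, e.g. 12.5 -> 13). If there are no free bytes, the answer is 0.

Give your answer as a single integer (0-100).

Answer: 39

Derivation:
Op 1: a = malloc(11) -> a = 0; heap: [0-10 ALLOC][11-36 FREE]
Op 2: b = malloc(6) -> b = 11; heap: [0-10 ALLOC][11-16 ALLOC][17-36 FREE]
Op 3: b = realloc(b, 12) -> b = 11; heap: [0-10 ALLOC][11-22 ALLOC][23-36 FREE]
Op 4: c = malloc(7) -> c = 23; heap: [0-10 ALLOC][11-22 ALLOC][23-29 ALLOC][30-36 FREE]
Op 5: free(a) -> (freed a); heap: [0-10 FREE][11-22 ALLOC][23-29 ALLOC][30-36 FREE]
Free blocks: [11 7] total_free=18 largest=11 -> 100*(18-11)/18 = 700/18 ≈ 38.889 -> rounds to 39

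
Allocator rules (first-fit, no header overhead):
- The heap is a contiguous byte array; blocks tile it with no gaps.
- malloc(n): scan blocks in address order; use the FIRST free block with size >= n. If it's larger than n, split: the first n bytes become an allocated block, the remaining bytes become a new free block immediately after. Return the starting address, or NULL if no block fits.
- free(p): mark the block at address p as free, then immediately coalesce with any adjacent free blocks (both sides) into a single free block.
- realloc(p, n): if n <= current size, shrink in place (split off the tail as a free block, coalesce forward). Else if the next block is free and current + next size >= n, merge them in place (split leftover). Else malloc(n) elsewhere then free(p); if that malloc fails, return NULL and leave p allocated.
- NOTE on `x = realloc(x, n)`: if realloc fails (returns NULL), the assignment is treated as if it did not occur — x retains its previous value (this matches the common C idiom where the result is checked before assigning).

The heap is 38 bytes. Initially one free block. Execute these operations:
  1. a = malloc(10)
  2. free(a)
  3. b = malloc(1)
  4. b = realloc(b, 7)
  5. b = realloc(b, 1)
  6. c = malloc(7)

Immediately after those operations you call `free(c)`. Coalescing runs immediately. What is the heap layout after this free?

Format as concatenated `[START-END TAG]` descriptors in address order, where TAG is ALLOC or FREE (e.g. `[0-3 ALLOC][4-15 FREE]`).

Op 1: a = malloc(10) -> a = 0; heap: [0-9 ALLOC][10-37 FREE]
Op 2: free(a) -> (freed a); heap: [0-37 FREE]
Op 3: b = malloc(1) -> b = 0; heap: [0-0 ALLOC][1-37 FREE]
Op 4: b = realloc(b, 7) -> b = 0; heap: [0-6 ALLOC][7-37 FREE]
Op 5: b = realloc(b, 1) -> b = 0; heap: [0-0 ALLOC][1-37 FREE]
Op 6: c = malloc(7) -> c = 1; heap: [0-0 ALLOC][1-7 ALLOC][8-37 FREE]
free(c): c = 1 -> block [1-7 ALLOC]; mark free, coalesce with adjacent free neighbors -> [0-0 ALLOC][1-37 FREE]

Answer: [0-0 ALLOC][1-37 FREE]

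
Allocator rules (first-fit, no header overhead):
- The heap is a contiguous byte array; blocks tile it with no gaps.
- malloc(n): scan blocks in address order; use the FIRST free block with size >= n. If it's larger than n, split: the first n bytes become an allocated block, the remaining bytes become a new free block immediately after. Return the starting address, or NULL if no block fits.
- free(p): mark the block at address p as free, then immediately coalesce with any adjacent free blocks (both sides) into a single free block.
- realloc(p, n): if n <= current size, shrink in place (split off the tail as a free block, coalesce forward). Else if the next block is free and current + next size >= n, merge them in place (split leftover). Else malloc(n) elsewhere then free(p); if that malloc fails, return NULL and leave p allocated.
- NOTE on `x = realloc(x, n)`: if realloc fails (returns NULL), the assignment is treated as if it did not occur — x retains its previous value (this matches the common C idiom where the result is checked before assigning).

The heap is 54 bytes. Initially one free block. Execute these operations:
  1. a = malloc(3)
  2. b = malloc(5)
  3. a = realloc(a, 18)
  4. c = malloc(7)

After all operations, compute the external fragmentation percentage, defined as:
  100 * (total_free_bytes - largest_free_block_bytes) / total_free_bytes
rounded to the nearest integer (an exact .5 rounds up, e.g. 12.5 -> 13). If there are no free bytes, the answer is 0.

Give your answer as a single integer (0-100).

Op 1: a = malloc(3) -> a = 0; heap: [0-2 ALLOC][3-53 FREE]
Op 2: b = malloc(5) -> b = 3; heap: [0-2 ALLOC][3-7 ALLOC][8-53 FREE]
Op 3: a = realloc(a, 18) -> a = 8; heap: [0-2 FREE][3-7 ALLOC][8-25 ALLOC][26-53 FREE]
Op 4: c = malloc(7) -> c = 26; heap: [0-2 FREE][3-7 ALLOC][8-25 ALLOC][26-32 ALLOC][33-53 FREE]
Free blocks: [3 21] total_free=24 largest=21 -> 100*(24-21)/24 = 300/24 = 12.5 -> rounds to 13

Answer: 13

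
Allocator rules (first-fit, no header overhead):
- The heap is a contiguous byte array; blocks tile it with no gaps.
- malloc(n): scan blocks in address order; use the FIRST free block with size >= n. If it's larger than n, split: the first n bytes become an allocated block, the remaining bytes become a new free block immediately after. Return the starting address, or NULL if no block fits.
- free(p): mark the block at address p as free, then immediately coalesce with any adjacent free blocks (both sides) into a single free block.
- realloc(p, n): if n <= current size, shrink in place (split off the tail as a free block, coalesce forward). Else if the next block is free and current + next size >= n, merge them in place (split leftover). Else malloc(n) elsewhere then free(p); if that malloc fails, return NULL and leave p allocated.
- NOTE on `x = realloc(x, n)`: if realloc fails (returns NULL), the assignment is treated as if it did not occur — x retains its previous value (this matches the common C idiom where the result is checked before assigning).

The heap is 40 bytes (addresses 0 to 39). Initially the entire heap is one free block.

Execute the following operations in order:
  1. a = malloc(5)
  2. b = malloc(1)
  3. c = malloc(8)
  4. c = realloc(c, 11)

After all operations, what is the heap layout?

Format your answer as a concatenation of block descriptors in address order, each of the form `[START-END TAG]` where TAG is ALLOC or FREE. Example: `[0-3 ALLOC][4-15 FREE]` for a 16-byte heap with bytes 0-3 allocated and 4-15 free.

Op 1: a = malloc(5) -> a = 0; heap: [0-4 ALLOC][5-39 FREE]
Op 2: b = malloc(1) -> b = 5; heap: [0-4 ALLOC][5-5 ALLOC][6-39 FREE]
Op 3: c = malloc(8) -> c = 6; heap: [0-4 ALLOC][5-5 ALLOC][6-13 ALLOC][14-39 FREE]
Op 4: c = realloc(c, 11) -> c = 6; heap: [0-4 ALLOC][5-5 ALLOC][6-16 ALLOC][17-39 FREE]

Answer: [0-4 ALLOC][5-5 ALLOC][6-16 ALLOC][17-39 FREE]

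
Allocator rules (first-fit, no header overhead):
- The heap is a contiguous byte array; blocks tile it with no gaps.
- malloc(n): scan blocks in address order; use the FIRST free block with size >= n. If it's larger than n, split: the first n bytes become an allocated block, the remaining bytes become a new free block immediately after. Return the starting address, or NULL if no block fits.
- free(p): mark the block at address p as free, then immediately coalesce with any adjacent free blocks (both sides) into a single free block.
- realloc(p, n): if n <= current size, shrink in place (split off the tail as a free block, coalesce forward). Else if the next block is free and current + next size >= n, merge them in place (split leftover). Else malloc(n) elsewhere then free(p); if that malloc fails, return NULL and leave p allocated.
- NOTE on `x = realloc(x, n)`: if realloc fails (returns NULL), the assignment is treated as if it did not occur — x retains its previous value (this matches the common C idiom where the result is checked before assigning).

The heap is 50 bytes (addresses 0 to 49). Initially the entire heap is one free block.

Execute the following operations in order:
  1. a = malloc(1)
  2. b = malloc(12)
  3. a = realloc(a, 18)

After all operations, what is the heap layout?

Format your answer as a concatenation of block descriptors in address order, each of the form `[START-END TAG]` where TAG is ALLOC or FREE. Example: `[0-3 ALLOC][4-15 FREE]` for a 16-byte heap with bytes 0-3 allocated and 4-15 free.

Answer: [0-0 FREE][1-12 ALLOC][13-30 ALLOC][31-49 FREE]

Derivation:
Op 1: a = malloc(1) -> a = 0; heap: [0-0 ALLOC][1-49 FREE]
Op 2: b = malloc(12) -> b = 1; heap: [0-0 ALLOC][1-12 ALLOC][13-49 FREE]
Op 3: a = realloc(a, 18) -> a = 13; heap: [0-0 FREE][1-12 ALLOC][13-30 ALLOC][31-49 FREE]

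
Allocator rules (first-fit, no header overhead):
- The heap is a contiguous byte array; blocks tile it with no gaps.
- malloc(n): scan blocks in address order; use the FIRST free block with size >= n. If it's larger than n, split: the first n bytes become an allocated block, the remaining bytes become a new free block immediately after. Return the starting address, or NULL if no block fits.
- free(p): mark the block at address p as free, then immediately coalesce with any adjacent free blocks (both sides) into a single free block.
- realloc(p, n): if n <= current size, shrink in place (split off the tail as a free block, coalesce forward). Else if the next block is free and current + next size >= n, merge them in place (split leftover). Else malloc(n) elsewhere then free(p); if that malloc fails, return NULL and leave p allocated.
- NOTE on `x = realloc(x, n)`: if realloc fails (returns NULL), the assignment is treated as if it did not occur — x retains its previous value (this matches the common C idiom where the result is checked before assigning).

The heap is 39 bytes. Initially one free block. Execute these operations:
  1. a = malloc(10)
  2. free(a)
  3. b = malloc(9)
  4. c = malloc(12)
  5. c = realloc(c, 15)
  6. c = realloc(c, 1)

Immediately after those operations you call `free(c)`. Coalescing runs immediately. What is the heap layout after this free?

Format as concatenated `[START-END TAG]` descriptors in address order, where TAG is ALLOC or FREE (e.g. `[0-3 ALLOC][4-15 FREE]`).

Answer: [0-8 ALLOC][9-38 FREE]

Derivation:
Op 1: a = malloc(10) -> a = 0; heap: [0-9 ALLOC][10-38 FREE]
Op 2: free(a) -> (freed a); heap: [0-38 FREE]
Op 3: b = malloc(9) -> b = 0; heap: [0-8 ALLOC][9-38 FREE]
Op 4: c = malloc(12) -> c = 9; heap: [0-8 ALLOC][9-20 ALLOC][21-38 FREE]
Op 5: c = realloc(c, 15) -> c = 9; heap: [0-8 ALLOC][9-23 ALLOC][24-38 FREE]
Op 6: c = realloc(c, 1) -> c = 9; heap: [0-8 ALLOC][9-9 ALLOC][10-38 FREE]
free(c): c = 9 -> block [9-9 ALLOC]; mark free, coalesce with adjacent free neighbors -> [0-8 ALLOC][9-38 FREE]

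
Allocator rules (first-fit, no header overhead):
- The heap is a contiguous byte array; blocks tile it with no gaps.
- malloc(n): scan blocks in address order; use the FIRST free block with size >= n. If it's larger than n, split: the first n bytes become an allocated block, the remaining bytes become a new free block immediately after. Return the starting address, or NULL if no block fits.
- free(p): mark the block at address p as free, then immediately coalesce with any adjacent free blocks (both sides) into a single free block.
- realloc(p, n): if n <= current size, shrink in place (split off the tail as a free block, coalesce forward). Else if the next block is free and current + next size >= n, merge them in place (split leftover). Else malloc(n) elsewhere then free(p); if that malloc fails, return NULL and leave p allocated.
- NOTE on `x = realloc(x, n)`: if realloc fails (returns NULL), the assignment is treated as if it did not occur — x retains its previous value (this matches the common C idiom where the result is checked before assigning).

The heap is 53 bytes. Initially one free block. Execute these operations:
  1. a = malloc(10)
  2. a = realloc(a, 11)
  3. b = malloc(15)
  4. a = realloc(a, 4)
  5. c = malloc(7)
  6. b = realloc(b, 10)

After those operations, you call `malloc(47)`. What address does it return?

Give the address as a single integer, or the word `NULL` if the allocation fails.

Op 1: a = malloc(10) -> a = 0; heap: [0-9 ALLOC][10-52 FREE]
Op 2: a = realloc(a, 11) -> a = 0; heap: [0-10 ALLOC][11-52 FREE]
Op 3: b = malloc(15) -> b = 11; heap: [0-10 ALLOC][11-25 ALLOC][26-52 FREE]
Op 4: a = realloc(a, 4) -> a = 0; heap: [0-3 ALLOC][4-10 FREE][11-25 ALLOC][26-52 FREE]
Op 5: c = malloc(7) -> c = 4; heap: [0-3 ALLOC][4-10 ALLOC][11-25 ALLOC][26-52 FREE]
Op 6: b = realloc(b, 10) -> b = 11; heap: [0-3 ALLOC][4-10 ALLOC][11-20 ALLOC][21-52 FREE]
malloc(47): first-fit scan over [0-3 ALLOC][4-10 ALLOC][11-20 ALLOC][21-52 FREE] -> NULL

Answer: NULL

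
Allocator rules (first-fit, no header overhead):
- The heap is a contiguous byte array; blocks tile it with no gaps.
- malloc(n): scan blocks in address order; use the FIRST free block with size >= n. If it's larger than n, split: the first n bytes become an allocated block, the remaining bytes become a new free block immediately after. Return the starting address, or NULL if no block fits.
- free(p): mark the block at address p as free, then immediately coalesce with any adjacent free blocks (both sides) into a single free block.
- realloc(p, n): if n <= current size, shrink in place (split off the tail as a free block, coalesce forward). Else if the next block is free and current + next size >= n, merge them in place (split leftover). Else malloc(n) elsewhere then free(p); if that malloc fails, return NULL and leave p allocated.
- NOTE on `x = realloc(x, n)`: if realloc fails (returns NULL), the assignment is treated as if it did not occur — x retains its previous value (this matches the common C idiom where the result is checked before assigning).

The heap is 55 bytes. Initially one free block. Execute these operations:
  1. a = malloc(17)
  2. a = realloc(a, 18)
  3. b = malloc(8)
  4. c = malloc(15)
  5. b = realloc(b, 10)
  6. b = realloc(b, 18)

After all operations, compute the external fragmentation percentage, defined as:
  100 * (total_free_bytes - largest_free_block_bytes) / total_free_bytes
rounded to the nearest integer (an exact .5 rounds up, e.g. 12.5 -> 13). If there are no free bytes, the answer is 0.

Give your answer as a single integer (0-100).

Answer: 33

Derivation:
Op 1: a = malloc(17) -> a = 0; heap: [0-16 ALLOC][17-54 FREE]
Op 2: a = realloc(a, 18) -> a = 0; heap: [0-17 ALLOC][18-54 FREE]
Op 3: b = malloc(8) -> b = 18; heap: [0-17 ALLOC][18-25 ALLOC][26-54 FREE]
Op 4: c = malloc(15) -> c = 26; heap: [0-17 ALLOC][18-25 ALLOC][26-40 ALLOC][41-54 FREE]
Op 5: b = realloc(b, 10) -> b = 41; heap: [0-17 ALLOC][18-25 FREE][26-40 ALLOC][41-50 ALLOC][51-54 FREE]
Op 6: b = realloc(b, 18) -> NULL (b unchanged); heap: [0-17 ALLOC][18-25 FREE][26-40 ALLOC][41-50 ALLOC][51-54 FREE]
Free blocks: [8 4] total_free=12 largest=8 -> 100*(12-8)/12 = 400/12 ≈ 33.333 -> rounds to 33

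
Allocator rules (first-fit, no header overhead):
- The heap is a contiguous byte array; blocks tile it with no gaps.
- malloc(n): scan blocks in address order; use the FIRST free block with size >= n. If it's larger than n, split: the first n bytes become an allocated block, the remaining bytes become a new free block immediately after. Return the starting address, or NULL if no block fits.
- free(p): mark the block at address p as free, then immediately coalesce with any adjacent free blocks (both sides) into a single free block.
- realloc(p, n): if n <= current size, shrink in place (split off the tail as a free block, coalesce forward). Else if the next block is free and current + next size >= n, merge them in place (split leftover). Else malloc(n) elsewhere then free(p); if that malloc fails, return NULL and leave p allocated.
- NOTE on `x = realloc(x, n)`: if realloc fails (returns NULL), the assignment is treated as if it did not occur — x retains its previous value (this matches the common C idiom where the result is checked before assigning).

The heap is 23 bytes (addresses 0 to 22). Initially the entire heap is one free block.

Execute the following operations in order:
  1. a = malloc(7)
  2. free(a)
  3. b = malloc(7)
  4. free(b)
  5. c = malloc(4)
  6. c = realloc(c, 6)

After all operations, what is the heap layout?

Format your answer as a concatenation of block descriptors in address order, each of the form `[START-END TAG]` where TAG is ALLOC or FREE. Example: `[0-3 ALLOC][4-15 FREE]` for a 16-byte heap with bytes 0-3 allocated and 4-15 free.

Op 1: a = malloc(7) -> a = 0; heap: [0-6 ALLOC][7-22 FREE]
Op 2: free(a) -> (freed a); heap: [0-22 FREE]
Op 3: b = malloc(7) -> b = 0; heap: [0-6 ALLOC][7-22 FREE]
Op 4: free(b) -> (freed b); heap: [0-22 FREE]
Op 5: c = malloc(4) -> c = 0; heap: [0-3 ALLOC][4-22 FREE]
Op 6: c = realloc(c, 6) -> c = 0; heap: [0-5 ALLOC][6-22 FREE]

Answer: [0-5 ALLOC][6-22 FREE]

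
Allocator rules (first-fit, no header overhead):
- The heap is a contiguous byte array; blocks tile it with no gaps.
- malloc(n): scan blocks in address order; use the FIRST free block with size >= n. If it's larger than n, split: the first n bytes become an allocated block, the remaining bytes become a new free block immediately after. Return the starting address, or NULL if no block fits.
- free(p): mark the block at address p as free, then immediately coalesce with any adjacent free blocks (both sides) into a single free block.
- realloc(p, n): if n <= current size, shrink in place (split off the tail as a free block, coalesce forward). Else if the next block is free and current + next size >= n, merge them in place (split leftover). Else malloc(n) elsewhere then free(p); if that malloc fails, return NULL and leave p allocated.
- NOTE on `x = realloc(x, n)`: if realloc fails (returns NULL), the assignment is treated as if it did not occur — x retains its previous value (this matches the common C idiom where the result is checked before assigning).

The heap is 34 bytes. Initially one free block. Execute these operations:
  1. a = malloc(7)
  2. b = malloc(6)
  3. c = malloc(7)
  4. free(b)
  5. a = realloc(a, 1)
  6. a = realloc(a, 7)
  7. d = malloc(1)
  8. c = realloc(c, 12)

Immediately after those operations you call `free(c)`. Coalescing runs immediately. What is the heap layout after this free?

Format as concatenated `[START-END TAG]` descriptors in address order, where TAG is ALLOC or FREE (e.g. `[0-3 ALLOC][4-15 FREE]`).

Op 1: a = malloc(7) -> a = 0; heap: [0-6 ALLOC][7-33 FREE]
Op 2: b = malloc(6) -> b = 7; heap: [0-6 ALLOC][7-12 ALLOC][13-33 FREE]
Op 3: c = malloc(7) -> c = 13; heap: [0-6 ALLOC][7-12 ALLOC][13-19 ALLOC][20-33 FREE]
Op 4: free(b) -> (freed b); heap: [0-6 ALLOC][7-12 FREE][13-19 ALLOC][20-33 FREE]
Op 5: a = realloc(a, 1) -> a = 0; heap: [0-0 ALLOC][1-12 FREE][13-19 ALLOC][20-33 FREE]
Op 6: a = realloc(a, 7) -> a = 0; heap: [0-6 ALLOC][7-12 FREE][13-19 ALLOC][20-33 FREE]
Op 7: d = malloc(1) -> d = 7; heap: [0-6 ALLOC][7-7 ALLOC][8-12 FREE][13-19 ALLOC][20-33 FREE]
Op 8: c = realloc(c, 12) -> c = 13; heap: [0-6 ALLOC][7-7 ALLOC][8-12 FREE][13-24 ALLOC][25-33 FREE]
free(c): c = 13 -> block [13-24 ALLOC]; mark free, coalesce with adjacent free neighbors -> [0-6 ALLOC][7-7 ALLOC][8-33 FREE]

Answer: [0-6 ALLOC][7-7 ALLOC][8-33 FREE]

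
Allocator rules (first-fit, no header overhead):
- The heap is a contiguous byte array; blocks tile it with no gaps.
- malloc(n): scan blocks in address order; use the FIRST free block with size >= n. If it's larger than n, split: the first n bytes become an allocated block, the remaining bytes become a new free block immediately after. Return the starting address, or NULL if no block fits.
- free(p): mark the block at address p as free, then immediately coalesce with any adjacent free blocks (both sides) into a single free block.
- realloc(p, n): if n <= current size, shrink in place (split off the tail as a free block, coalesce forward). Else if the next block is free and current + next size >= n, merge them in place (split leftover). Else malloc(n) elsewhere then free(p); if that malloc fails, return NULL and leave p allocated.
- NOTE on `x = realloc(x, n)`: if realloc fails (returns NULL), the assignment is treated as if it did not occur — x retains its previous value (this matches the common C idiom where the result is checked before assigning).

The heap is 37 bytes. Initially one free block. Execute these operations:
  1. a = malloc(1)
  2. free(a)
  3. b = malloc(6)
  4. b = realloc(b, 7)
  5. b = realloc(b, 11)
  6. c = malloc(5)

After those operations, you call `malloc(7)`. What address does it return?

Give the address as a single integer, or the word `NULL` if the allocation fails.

Answer: 16

Derivation:
Op 1: a = malloc(1) -> a = 0; heap: [0-0 ALLOC][1-36 FREE]
Op 2: free(a) -> (freed a); heap: [0-36 FREE]
Op 3: b = malloc(6) -> b = 0; heap: [0-5 ALLOC][6-36 FREE]
Op 4: b = realloc(b, 7) -> b = 0; heap: [0-6 ALLOC][7-36 FREE]
Op 5: b = realloc(b, 11) -> b = 0; heap: [0-10 ALLOC][11-36 FREE]
Op 6: c = malloc(5) -> c = 11; heap: [0-10 ALLOC][11-15 ALLOC][16-36 FREE]
malloc(7): first-fit scan over [0-10 ALLOC][11-15 ALLOC][16-36 FREE] -> 16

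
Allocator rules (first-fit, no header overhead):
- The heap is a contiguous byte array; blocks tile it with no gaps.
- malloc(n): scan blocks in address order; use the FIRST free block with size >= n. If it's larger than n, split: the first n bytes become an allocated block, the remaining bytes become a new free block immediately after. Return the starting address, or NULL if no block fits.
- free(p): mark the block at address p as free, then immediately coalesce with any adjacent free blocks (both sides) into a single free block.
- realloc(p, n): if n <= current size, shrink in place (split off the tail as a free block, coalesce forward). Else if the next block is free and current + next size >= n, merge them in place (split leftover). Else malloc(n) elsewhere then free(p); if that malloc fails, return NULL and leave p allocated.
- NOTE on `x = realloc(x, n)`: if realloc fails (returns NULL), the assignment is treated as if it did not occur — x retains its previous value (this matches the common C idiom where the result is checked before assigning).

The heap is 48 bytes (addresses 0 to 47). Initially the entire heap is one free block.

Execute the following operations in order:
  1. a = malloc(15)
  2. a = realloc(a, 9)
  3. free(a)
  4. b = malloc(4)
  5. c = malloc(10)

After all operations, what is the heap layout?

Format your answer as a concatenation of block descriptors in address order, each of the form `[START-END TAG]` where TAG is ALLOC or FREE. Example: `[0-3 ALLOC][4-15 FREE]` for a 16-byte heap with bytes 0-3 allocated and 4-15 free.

Op 1: a = malloc(15) -> a = 0; heap: [0-14 ALLOC][15-47 FREE]
Op 2: a = realloc(a, 9) -> a = 0; heap: [0-8 ALLOC][9-47 FREE]
Op 3: free(a) -> (freed a); heap: [0-47 FREE]
Op 4: b = malloc(4) -> b = 0; heap: [0-3 ALLOC][4-47 FREE]
Op 5: c = malloc(10) -> c = 4; heap: [0-3 ALLOC][4-13 ALLOC][14-47 FREE]

Answer: [0-3 ALLOC][4-13 ALLOC][14-47 FREE]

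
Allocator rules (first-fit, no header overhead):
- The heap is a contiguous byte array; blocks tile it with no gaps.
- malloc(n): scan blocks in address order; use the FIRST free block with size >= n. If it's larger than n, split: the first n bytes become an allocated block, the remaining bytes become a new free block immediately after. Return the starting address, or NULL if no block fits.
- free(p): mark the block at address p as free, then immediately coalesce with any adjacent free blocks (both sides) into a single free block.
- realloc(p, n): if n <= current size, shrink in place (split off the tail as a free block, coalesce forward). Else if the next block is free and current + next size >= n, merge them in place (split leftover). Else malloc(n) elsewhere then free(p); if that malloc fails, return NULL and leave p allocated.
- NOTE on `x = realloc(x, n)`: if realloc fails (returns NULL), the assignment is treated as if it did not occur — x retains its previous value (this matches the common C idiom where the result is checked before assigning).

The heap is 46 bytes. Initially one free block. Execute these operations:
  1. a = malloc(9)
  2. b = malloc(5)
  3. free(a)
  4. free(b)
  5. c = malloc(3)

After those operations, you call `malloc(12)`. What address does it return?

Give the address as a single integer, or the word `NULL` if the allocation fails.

Answer: 3

Derivation:
Op 1: a = malloc(9) -> a = 0; heap: [0-8 ALLOC][9-45 FREE]
Op 2: b = malloc(5) -> b = 9; heap: [0-8 ALLOC][9-13 ALLOC][14-45 FREE]
Op 3: free(a) -> (freed a); heap: [0-8 FREE][9-13 ALLOC][14-45 FREE]
Op 4: free(b) -> (freed b); heap: [0-45 FREE]
Op 5: c = malloc(3) -> c = 0; heap: [0-2 ALLOC][3-45 FREE]
malloc(12): first-fit scan over [0-2 ALLOC][3-45 FREE] -> 3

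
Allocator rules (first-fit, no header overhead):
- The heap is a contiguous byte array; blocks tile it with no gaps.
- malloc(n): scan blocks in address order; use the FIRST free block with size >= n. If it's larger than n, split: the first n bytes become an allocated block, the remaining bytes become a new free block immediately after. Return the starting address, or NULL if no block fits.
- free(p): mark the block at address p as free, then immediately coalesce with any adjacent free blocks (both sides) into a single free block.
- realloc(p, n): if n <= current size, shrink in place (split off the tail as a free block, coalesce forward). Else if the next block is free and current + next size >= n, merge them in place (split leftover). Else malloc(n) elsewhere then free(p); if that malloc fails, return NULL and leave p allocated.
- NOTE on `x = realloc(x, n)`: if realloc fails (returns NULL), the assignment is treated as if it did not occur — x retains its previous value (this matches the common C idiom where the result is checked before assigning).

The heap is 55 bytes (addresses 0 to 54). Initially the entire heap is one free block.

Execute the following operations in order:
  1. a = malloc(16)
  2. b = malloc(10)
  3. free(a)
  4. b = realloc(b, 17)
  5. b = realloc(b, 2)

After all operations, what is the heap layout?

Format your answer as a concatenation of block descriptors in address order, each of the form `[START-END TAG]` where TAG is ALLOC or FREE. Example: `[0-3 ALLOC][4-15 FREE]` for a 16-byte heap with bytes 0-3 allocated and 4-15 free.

Answer: [0-15 FREE][16-17 ALLOC][18-54 FREE]

Derivation:
Op 1: a = malloc(16) -> a = 0; heap: [0-15 ALLOC][16-54 FREE]
Op 2: b = malloc(10) -> b = 16; heap: [0-15 ALLOC][16-25 ALLOC][26-54 FREE]
Op 3: free(a) -> (freed a); heap: [0-15 FREE][16-25 ALLOC][26-54 FREE]
Op 4: b = realloc(b, 17) -> b = 16; heap: [0-15 FREE][16-32 ALLOC][33-54 FREE]
Op 5: b = realloc(b, 2) -> b = 16; heap: [0-15 FREE][16-17 ALLOC][18-54 FREE]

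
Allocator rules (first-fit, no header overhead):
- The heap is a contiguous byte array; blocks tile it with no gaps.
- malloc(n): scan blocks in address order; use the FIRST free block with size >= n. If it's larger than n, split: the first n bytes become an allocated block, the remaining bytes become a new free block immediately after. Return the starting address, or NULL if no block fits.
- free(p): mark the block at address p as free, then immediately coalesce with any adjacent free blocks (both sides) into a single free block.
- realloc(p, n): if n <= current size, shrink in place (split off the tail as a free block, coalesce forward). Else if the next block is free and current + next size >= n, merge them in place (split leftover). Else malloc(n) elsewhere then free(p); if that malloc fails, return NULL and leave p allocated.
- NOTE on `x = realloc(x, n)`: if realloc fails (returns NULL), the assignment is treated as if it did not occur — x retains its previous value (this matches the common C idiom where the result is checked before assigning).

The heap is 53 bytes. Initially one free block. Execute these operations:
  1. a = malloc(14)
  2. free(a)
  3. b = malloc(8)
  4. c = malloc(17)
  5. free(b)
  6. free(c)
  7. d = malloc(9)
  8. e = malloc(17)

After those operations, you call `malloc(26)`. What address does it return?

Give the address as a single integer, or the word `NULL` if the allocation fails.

Answer: 26

Derivation:
Op 1: a = malloc(14) -> a = 0; heap: [0-13 ALLOC][14-52 FREE]
Op 2: free(a) -> (freed a); heap: [0-52 FREE]
Op 3: b = malloc(8) -> b = 0; heap: [0-7 ALLOC][8-52 FREE]
Op 4: c = malloc(17) -> c = 8; heap: [0-7 ALLOC][8-24 ALLOC][25-52 FREE]
Op 5: free(b) -> (freed b); heap: [0-7 FREE][8-24 ALLOC][25-52 FREE]
Op 6: free(c) -> (freed c); heap: [0-52 FREE]
Op 7: d = malloc(9) -> d = 0; heap: [0-8 ALLOC][9-52 FREE]
Op 8: e = malloc(17) -> e = 9; heap: [0-8 ALLOC][9-25 ALLOC][26-52 FREE]
malloc(26): first-fit scan over [0-8 ALLOC][9-25 ALLOC][26-52 FREE] -> 26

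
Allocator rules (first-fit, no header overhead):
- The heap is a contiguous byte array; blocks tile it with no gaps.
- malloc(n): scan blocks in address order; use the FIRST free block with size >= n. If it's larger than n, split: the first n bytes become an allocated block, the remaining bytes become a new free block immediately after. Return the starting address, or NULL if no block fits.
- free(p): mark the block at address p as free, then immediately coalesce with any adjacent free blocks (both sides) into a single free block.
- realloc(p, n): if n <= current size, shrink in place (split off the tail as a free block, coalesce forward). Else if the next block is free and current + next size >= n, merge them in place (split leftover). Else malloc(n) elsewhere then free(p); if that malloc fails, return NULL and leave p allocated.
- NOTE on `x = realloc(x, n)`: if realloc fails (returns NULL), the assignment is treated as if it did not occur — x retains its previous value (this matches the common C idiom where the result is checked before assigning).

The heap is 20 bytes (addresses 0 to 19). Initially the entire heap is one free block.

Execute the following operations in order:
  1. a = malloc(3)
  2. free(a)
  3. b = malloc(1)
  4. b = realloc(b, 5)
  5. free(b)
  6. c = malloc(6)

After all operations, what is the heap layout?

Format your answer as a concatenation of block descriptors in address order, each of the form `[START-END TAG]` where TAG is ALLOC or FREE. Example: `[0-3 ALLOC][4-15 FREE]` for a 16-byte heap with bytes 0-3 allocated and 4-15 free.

Op 1: a = malloc(3) -> a = 0; heap: [0-2 ALLOC][3-19 FREE]
Op 2: free(a) -> (freed a); heap: [0-19 FREE]
Op 3: b = malloc(1) -> b = 0; heap: [0-0 ALLOC][1-19 FREE]
Op 4: b = realloc(b, 5) -> b = 0; heap: [0-4 ALLOC][5-19 FREE]
Op 5: free(b) -> (freed b); heap: [0-19 FREE]
Op 6: c = malloc(6) -> c = 0; heap: [0-5 ALLOC][6-19 FREE]

Answer: [0-5 ALLOC][6-19 FREE]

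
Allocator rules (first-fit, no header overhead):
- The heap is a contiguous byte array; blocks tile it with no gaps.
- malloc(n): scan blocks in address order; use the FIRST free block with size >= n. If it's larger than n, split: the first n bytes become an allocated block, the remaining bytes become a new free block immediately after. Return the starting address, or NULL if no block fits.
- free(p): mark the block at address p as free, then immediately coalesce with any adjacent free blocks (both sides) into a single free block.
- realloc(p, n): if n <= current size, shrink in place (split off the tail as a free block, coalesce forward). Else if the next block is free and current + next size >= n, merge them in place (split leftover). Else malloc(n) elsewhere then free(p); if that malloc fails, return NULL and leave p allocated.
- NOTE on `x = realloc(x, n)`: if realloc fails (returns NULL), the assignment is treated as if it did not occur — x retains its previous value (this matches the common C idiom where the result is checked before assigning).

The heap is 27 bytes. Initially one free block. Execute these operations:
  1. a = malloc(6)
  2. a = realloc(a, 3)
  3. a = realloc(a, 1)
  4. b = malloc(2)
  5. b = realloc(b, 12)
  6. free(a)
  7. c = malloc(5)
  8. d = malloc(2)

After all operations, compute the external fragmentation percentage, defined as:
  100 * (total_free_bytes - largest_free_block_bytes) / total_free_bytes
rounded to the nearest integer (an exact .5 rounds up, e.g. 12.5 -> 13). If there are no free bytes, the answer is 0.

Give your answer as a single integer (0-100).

Answer: 13

Derivation:
Op 1: a = malloc(6) -> a = 0; heap: [0-5 ALLOC][6-26 FREE]
Op 2: a = realloc(a, 3) -> a = 0; heap: [0-2 ALLOC][3-26 FREE]
Op 3: a = realloc(a, 1) -> a = 0; heap: [0-0 ALLOC][1-26 FREE]
Op 4: b = malloc(2) -> b = 1; heap: [0-0 ALLOC][1-2 ALLOC][3-26 FREE]
Op 5: b = realloc(b, 12) -> b = 1; heap: [0-0 ALLOC][1-12 ALLOC][13-26 FREE]
Op 6: free(a) -> (freed a); heap: [0-0 FREE][1-12 ALLOC][13-26 FREE]
Op 7: c = malloc(5) -> c = 13; heap: [0-0 FREE][1-12 ALLOC][13-17 ALLOC][18-26 FREE]
Op 8: d = malloc(2) -> d = 18; heap: [0-0 FREE][1-12 ALLOC][13-17 ALLOC][18-19 ALLOC][20-26 FREE]
Free blocks: [1 7] total_free=8 largest=7 -> 100*(8-7)/8 = 100/8 = 12.5 -> rounds to 13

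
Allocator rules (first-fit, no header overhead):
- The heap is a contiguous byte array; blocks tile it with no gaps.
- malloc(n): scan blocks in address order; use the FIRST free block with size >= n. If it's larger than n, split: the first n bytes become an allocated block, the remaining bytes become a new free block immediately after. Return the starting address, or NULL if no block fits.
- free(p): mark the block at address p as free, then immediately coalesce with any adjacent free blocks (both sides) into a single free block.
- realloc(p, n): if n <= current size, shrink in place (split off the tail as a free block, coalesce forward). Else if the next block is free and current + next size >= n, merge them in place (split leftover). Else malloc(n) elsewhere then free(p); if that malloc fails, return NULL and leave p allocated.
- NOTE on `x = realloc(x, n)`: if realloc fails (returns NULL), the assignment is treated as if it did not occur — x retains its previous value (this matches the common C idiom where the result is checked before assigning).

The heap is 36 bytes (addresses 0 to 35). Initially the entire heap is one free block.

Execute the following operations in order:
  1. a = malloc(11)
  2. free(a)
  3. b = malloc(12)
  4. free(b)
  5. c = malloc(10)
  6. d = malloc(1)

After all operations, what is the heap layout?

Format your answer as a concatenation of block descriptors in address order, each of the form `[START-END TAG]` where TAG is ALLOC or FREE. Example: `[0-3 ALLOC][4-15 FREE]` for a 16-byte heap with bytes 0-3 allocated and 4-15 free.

Op 1: a = malloc(11) -> a = 0; heap: [0-10 ALLOC][11-35 FREE]
Op 2: free(a) -> (freed a); heap: [0-35 FREE]
Op 3: b = malloc(12) -> b = 0; heap: [0-11 ALLOC][12-35 FREE]
Op 4: free(b) -> (freed b); heap: [0-35 FREE]
Op 5: c = malloc(10) -> c = 0; heap: [0-9 ALLOC][10-35 FREE]
Op 6: d = malloc(1) -> d = 10; heap: [0-9 ALLOC][10-10 ALLOC][11-35 FREE]

Answer: [0-9 ALLOC][10-10 ALLOC][11-35 FREE]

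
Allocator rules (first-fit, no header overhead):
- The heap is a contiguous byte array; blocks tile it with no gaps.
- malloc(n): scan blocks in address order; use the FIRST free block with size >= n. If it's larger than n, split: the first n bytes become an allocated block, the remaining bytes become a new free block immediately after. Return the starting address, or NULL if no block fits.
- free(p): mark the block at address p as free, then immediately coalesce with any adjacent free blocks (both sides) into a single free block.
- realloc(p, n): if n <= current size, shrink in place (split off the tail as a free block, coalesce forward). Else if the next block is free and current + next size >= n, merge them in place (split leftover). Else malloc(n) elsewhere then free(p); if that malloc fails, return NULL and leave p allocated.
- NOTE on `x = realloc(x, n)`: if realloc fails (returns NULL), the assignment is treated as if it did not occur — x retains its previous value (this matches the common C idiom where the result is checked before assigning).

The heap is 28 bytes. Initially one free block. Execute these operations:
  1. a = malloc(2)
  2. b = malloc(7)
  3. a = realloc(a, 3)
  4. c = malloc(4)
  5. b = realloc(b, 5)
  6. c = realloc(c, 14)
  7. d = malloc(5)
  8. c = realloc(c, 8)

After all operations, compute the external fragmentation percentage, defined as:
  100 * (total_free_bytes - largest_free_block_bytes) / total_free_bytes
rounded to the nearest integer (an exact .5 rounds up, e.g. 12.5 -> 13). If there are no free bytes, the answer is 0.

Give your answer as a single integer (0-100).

Op 1: a = malloc(2) -> a = 0; heap: [0-1 ALLOC][2-27 FREE]
Op 2: b = malloc(7) -> b = 2; heap: [0-1 ALLOC][2-8 ALLOC][9-27 FREE]
Op 3: a = realloc(a, 3) -> a = 9; heap: [0-1 FREE][2-8 ALLOC][9-11 ALLOC][12-27 FREE]
Op 4: c = malloc(4) -> c = 12; heap: [0-1 FREE][2-8 ALLOC][9-11 ALLOC][12-15 ALLOC][16-27 FREE]
Op 5: b = realloc(b, 5) -> b = 2; heap: [0-1 FREE][2-6 ALLOC][7-8 FREE][9-11 ALLOC][12-15 ALLOC][16-27 FREE]
Op 6: c = realloc(c, 14) -> c = 12; heap: [0-1 FREE][2-6 ALLOC][7-8 FREE][9-11 ALLOC][12-25 ALLOC][26-27 FREE]
Op 7: d = malloc(5) -> d = NULL; heap: [0-1 FREE][2-6 ALLOC][7-8 FREE][9-11 ALLOC][12-25 ALLOC][26-27 FREE]
Op 8: c = realloc(c, 8) -> c = 12; heap: [0-1 FREE][2-6 ALLOC][7-8 FREE][9-11 ALLOC][12-19 ALLOC][20-27 FREE]
Free blocks: [2 2 8] total_free=12 largest=8 -> 100*(12-8)/12 = 400/12 ≈ 33.333 -> rounds to 33

Answer: 33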